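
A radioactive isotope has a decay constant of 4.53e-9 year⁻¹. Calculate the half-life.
t½ = ln(2)/λ = 1.53e8 years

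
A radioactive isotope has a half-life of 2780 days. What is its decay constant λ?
λ = ln(2)/t½ = 2.493e-4 day⁻¹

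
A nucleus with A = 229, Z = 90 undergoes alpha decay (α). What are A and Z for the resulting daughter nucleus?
Daughter: A = 225, Z = 88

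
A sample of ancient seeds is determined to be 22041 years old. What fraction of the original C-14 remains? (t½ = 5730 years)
N/N₀ = (1/2)^(t/t½) = 0.06951 = 6.95%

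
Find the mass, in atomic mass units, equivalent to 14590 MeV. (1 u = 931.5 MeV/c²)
m = E/c² = 15.66 u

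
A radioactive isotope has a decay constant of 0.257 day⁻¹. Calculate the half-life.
t½ = ln(2)/λ = 2.697 days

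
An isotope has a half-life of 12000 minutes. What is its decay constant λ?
λ = ln(2)/t½ = 5.776e-5 minute⁻¹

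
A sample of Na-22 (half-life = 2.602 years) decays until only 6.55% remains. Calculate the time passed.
t = t½ × log₂(N₀/N) = 10.23 years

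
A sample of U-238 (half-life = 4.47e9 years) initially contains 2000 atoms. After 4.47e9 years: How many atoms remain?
N = N₀(1/2)^(t/t½) = 1000 atoms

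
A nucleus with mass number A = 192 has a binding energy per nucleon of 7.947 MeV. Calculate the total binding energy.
B.E. = 7.947 × 192 = 1526 MeV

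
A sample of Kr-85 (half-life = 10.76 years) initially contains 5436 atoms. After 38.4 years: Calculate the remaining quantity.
N = N₀(1/2)^(t/t½) = 458.1 atoms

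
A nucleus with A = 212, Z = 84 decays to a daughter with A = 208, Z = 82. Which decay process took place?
ΔA = -4, ΔZ = -2 ⇒ alpha decay (α)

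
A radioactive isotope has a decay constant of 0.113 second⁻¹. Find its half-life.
t½ = ln(2)/λ = 6.134 seconds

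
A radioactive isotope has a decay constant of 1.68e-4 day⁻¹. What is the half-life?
t½ = ln(2)/λ = 4126 days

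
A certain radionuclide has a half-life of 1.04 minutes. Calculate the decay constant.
λ = ln(2)/t½ = 0.6665 minute⁻¹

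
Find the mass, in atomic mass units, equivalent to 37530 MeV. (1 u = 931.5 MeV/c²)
m = E/c² = 40.29 u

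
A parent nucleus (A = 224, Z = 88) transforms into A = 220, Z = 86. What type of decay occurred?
ΔA = -4, ΔZ = -2 ⇒ alpha decay (α)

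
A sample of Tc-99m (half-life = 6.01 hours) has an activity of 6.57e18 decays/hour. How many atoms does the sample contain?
N = A/λ = 5.697e19 atoms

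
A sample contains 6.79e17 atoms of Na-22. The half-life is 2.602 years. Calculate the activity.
A = λN = 1.809e17 decays/year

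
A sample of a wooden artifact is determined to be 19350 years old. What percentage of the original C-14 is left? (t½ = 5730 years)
N/N₀ = (1/2)^(t/t½) = 0.09626 = 9.63%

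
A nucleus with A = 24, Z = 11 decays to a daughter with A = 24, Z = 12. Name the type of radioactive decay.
ΔA = 0, ΔZ = +1 ⇒ beta-minus decay (β⁻)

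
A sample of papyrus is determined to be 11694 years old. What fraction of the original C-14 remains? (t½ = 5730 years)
N/N₀ = (1/2)^(t/t½) = 0.243 = 24.3%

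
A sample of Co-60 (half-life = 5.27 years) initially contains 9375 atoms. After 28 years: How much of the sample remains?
N = N₀(1/2)^(t/t½) = 235.8 atoms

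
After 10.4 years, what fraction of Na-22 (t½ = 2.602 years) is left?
N/N₀ = (1/2)^(t/t½) = 0.06263 = 6.26%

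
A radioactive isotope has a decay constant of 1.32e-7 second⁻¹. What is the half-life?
t½ = ln(2)/λ = 5.251e6 seconds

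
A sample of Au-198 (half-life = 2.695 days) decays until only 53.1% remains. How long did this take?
t = t½ × log₂(N₀/N) = 2.461 days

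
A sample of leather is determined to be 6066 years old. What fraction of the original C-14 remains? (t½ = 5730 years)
N/N₀ = (1/2)^(t/t½) = 0.4801 = 48%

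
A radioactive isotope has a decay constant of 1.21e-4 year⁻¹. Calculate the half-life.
t½ = ln(2)/λ = 5728 years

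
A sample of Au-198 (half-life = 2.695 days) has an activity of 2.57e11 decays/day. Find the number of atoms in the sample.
N = A/λ = 9.992e11 atoms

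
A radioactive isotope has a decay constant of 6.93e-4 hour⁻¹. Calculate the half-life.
t½ = ln(2)/λ = 1000 hours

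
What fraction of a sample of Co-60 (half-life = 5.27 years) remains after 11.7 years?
N/N₀ = (1/2)^(t/t½) = 0.2146 = 21.5%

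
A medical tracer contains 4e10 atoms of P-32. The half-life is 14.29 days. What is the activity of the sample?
A = λN = 1.94e9 decays/day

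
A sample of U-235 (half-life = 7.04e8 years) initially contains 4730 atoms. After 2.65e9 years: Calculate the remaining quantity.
N = N₀(1/2)^(t/t½) = 348.1 atoms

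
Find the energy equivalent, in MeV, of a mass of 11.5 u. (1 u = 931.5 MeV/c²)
E = mc² = 10710 MeV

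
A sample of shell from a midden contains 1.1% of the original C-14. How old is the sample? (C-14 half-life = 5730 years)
Age = t½ × log₂(1/ratio) = 37280 years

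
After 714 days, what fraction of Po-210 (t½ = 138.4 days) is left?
N/N₀ = (1/2)^(t/t½) = 0.02799 = 2.8%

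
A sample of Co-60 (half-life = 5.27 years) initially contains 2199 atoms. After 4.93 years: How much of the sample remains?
N = N₀(1/2)^(t/t½) = 1150 atoms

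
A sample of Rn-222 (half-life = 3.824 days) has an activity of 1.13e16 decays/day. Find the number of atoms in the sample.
N = A/λ = 6.234e16 atoms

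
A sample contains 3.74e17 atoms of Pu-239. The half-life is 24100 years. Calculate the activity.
A = λN = 1.076e13 decays/year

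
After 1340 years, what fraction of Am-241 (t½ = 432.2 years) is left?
N/N₀ = (1/2)^(t/t½) = 0.1166 = 11.7%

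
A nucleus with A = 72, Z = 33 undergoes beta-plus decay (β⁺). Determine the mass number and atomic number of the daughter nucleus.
Daughter: A = 72, Z = 32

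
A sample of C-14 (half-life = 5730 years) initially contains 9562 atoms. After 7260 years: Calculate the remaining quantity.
N = N₀(1/2)^(t/t½) = 3973 atoms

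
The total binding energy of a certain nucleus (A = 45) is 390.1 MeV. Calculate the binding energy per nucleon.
B.E./A = 390.1/45 = 8.669 MeV/nucleon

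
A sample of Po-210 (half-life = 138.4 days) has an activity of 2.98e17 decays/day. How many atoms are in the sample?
N = A/λ = 5.95e19 atoms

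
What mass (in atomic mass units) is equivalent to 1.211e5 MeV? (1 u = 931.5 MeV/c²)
m = E/c² = 130 u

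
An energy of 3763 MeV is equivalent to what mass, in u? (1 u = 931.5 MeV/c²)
m = E/c² = 4.04 u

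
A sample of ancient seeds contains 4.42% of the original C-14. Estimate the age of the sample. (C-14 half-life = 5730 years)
Age = t½ × log₂(1/ratio) = 25780 years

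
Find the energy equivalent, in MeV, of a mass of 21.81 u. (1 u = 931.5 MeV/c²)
E = mc² = 20320 MeV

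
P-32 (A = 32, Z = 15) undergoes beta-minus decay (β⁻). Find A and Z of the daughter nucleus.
Daughter: A = 32, Z = 16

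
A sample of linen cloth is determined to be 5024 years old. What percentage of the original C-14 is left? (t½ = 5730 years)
N/N₀ = (1/2)^(t/t½) = 0.5446 = 54.5%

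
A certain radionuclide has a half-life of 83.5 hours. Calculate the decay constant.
λ = ln(2)/t½ = 0.008301 hour⁻¹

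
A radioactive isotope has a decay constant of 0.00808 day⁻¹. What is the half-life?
t½ = ln(2)/λ = 85.79 days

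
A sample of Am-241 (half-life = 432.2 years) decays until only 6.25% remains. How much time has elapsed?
t = t½ × log₂(N₀/N) = 1729 years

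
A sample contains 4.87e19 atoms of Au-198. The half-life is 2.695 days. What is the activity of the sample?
A = λN = 1.253e19 decays/day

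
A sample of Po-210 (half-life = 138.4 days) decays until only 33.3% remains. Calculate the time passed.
t = t½ × log₂(N₀/N) = 219.6 days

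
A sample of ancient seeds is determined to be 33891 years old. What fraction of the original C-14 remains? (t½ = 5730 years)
N/N₀ = (1/2)^(t/t½) = 0.01658 = 1.66%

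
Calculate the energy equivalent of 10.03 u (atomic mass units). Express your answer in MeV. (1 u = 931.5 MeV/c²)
E = mc² = 9343 MeV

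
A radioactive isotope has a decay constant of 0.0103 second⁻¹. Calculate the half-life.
t½ = ln(2)/λ = 67.3 seconds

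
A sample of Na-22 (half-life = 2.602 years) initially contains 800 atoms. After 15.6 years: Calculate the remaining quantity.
N = N₀(1/2)^(t/t½) = 12.54 atoms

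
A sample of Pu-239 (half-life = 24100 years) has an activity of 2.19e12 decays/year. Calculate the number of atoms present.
N = A/λ = 7.614e16 atoms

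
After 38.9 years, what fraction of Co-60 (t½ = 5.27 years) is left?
N/N₀ = (1/2)^(t/t½) = 0.005998 = 0.6%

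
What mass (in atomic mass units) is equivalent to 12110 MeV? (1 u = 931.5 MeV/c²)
m = E/c² = 13 u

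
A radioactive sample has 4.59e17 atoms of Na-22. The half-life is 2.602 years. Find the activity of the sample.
A = λN = 1.223e17 decays/year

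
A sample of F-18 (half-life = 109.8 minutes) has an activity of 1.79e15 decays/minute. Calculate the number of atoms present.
N = A/λ = 2.836e17 atoms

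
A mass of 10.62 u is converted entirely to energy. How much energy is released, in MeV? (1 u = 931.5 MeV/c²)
E = mc² = 9893 MeV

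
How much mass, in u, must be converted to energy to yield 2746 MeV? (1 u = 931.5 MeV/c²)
m = E/c² = 2.948 u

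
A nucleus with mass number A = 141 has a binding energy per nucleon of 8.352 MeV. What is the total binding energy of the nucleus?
B.E. = 8.352 × 141 = 1178 MeV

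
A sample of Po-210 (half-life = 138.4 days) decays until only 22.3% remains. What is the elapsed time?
t = t½ × log₂(N₀/N) = 299.6 days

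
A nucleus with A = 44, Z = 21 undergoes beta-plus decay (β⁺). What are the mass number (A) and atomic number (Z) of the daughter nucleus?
Daughter: A = 44, Z = 20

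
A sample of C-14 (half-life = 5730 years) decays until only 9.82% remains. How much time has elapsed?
t = t½ × log₂(N₀/N) = 19180 years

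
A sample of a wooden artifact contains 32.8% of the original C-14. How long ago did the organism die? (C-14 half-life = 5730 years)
Age = t½ × log₂(1/ratio) = 9215 years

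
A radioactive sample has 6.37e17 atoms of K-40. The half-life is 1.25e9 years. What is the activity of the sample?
A = λN = 3.532e8 decays/year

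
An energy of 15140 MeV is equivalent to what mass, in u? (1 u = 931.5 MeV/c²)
m = E/c² = 16.25 u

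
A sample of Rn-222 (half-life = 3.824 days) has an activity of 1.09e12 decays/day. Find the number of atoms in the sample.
N = A/λ = 6.013e12 atoms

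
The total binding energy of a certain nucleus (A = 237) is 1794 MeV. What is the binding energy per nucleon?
B.E./A = 1794/237 = 7.57 MeV/nucleon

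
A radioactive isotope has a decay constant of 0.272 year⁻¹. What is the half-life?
t½ = ln(2)/λ = 2.548 years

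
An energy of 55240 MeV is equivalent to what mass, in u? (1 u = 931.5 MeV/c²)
m = E/c² = 59.3 u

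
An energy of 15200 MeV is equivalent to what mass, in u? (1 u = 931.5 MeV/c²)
m = E/c² = 16.32 u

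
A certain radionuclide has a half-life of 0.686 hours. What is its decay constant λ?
λ = ln(2)/t½ = 1.01 hour⁻¹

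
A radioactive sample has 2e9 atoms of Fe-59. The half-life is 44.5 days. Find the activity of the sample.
A = λN = 3.115e7 decays/day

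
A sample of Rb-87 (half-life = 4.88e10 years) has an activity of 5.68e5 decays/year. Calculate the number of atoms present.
N = A/λ = 3.999e16 atoms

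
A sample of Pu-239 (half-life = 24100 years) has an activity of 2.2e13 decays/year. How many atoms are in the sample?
N = A/λ = 7.649e17 atoms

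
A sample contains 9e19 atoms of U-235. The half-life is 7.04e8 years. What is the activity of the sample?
A = λN = 8.861e10 decays/year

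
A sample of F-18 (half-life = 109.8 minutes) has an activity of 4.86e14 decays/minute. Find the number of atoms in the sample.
N = A/λ = 7.699e16 atoms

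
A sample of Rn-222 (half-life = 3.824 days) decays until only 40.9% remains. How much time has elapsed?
t = t½ × log₂(N₀/N) = 4.932 days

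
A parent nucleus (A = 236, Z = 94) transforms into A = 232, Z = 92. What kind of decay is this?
ΔA = -4, ΔZ = -2 ⇒ alpha decay (α)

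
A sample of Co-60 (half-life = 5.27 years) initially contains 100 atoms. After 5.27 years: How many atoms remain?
N = N₀(1/2)^(t/t½) = 50 atoms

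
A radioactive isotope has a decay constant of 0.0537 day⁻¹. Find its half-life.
t½ = ln(2)/λ = 12.91 days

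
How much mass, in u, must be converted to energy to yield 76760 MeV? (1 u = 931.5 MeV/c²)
m = E/c² = 82.4 u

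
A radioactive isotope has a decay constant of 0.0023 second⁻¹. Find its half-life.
t½ = ln(2)/λ = 301.4 seconds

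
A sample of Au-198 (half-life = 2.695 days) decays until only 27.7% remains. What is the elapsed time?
t = t½ × log₂(N₀/N) = 4.991 days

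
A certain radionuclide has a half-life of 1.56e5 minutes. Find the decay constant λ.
λ = ln(2)/t½ = 4.443e-6 minute⁻¹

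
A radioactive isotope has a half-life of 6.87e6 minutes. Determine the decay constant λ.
λ = ln(2)/t½ = 1.009e-7 minute⁻¹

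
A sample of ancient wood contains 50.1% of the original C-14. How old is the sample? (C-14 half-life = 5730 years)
Age = t½ × log₂(1/ratio) = 5713 years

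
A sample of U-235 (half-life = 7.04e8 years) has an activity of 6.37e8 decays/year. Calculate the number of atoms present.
N = A/λ = 6.47e17 atoms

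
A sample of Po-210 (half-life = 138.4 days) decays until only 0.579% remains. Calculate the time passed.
t = t½ × log₂(N₀/N) = 1029 days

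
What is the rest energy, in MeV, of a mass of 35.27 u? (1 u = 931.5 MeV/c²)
E = mc² = 32850 MeV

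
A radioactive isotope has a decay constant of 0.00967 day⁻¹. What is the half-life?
t½ = ln(2)/λ = 71.68 days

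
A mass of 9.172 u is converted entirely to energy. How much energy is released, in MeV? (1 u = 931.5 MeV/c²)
E = mc² = 8544 MeV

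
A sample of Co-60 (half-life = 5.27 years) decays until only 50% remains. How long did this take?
t = t½ × log₂(N₀/N) = 5.27 years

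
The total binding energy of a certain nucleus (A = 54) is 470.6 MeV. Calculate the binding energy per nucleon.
B.E./A = 470.6/54 = 8.715 MeV/nucleon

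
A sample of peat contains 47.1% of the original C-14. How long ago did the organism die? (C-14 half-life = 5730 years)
Age = t½ × log₂(1/ratio) = 6224 years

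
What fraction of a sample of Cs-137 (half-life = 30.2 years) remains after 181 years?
N/N₀ = (1/2)^(t/t½) = 0.0157 = 1.57%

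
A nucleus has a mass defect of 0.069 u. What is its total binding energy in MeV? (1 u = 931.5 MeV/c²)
B.E. = Δm × 931.5 = 64.27 MeV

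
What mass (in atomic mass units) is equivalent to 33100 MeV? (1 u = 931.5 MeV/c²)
m = E/c² = 35.53 u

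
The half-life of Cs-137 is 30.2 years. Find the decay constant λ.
λ = ln(2)/t½ = 0.02295 year⁻¹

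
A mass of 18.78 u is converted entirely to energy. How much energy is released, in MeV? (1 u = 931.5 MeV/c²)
E = mc² = 17490 MeV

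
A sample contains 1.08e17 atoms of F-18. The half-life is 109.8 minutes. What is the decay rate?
A = λN = 6.818e14 decays/minute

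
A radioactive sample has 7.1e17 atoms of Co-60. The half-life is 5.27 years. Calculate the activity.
A = λN = 9.338e16 decays/year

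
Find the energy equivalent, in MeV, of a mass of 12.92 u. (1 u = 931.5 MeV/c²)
E = mc² = 12030 MeV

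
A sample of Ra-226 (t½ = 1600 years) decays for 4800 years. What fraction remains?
N/N₀ = (1/2)^(t/t½) = 0.125 = 12.5%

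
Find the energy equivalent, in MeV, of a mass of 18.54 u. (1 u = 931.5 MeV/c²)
E = mc² = 17270 MeV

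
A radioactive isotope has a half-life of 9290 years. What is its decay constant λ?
λ = ln(2)/t½ = 7.461e-5 year⁻¹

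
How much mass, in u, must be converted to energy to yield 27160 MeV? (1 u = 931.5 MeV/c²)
m = E/c² = 29.16 u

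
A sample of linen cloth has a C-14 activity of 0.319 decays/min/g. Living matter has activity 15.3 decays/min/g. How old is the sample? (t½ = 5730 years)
Age = t½ × log₂(A₀/A) = 32000 years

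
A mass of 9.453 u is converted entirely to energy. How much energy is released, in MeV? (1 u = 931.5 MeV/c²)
E = mc² = 8805 MeV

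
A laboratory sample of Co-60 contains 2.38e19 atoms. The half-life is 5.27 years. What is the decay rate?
A = λN = 3.13e18 decays/year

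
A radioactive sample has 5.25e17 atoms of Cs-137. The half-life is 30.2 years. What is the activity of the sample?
A = λN = 1.205e16 decays/year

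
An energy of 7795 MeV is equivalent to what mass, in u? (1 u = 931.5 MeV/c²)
m = E/c² = 8.368 u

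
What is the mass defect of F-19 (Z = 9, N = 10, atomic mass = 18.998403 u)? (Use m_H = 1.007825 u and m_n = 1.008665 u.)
Δm = Z·m_H + N·m_n − M = 0.1587 u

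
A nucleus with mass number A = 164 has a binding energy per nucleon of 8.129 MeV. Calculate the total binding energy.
B.E. = 8.129 × 164 = 1333 MeV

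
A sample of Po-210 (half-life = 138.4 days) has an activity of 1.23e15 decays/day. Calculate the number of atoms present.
N = A/λ = 2.456e17 atoms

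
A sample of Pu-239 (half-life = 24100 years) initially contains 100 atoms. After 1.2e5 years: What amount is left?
N = N₀(1/2)^(t/t½) = 3.17 atoms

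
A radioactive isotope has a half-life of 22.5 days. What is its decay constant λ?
λ = ln(2)/t½ = 0.03081 day⁻¹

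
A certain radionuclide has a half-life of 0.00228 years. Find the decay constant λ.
λ = ln(2)/t½ = 304 year⁻¹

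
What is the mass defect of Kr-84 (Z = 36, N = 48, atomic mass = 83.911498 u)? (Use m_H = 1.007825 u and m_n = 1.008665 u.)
Δm = Z·m_H + N·m_n − M = 0.7861 u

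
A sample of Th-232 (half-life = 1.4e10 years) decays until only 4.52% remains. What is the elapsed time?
t = t½ × log₂(N₀/N) = 6.255e10 years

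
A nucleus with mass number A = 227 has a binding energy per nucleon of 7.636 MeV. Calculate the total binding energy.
B.E. = 7.636 × 227 = 1733 MeV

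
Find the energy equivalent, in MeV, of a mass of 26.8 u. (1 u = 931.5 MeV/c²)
E = mc² = 24960 MeV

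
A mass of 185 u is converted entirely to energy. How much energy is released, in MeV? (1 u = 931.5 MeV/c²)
E = mc² = 1.723e5 MeV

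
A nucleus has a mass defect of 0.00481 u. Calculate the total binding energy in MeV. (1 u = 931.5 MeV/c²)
B.E. = Δm × 931.5 = 4.481 MeV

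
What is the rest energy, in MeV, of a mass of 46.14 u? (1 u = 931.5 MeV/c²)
E = mc² = 42980 MeV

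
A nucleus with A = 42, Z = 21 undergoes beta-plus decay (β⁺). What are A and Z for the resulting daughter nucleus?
Daughter: A = 42, Z = 20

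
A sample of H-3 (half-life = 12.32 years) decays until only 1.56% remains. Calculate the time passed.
t = t½ × log₂(N₀/N) = 73.95 years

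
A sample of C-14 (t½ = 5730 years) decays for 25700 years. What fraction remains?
N/N₀ = (1/2)^(t/t½) = 0.04465 = 4.47%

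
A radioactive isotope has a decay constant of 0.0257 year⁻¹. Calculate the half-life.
t½ = ln(2)/λ = 26.97 years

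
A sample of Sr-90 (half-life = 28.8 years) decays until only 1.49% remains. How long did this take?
t = t½ × log₂(N₀/N) = 174.8 years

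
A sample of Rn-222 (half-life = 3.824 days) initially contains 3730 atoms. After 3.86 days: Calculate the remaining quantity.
N = N₀(1/2)^(t/t½) = 1853 atoms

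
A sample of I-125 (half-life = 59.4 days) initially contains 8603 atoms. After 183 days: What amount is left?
N = N₀(1/2)^(t/t½) = 1017 atoms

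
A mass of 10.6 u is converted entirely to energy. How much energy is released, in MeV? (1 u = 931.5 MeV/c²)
E = mc² = 9874 MeV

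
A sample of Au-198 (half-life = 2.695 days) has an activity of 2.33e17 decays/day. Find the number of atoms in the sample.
N = A/λ = 9.059e17 atoms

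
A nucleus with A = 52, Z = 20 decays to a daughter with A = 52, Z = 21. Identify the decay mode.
ΔA = 0, ΔZ = +1 ⇒ beta-minus decay (β⁻)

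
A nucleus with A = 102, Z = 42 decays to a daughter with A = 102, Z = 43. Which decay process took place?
ΔA = 0, ΔZ = +1 ⇒ beta-minus decay (β⁻)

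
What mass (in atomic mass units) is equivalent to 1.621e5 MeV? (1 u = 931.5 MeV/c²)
m = E/c² = 174 u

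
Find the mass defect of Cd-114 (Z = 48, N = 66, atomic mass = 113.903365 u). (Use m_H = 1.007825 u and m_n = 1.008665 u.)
Δm = Z·m_H + N·m_n − M = 1.044 u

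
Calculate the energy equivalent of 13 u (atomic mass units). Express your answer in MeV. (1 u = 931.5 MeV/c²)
E = mc² = 12110 MeV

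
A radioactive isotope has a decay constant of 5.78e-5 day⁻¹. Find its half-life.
t½ = ln(2)/λ = 11990 days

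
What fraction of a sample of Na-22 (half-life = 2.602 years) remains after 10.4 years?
N/N₀ = (1/2)^(t/t½) = 0.06263 = 6.26%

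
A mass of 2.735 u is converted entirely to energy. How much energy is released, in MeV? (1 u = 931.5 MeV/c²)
E = mc² = 2548 MeV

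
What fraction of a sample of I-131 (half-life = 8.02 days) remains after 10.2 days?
N/N₀ = (1/2)^(t/t½) = 0.4141 = 41.4%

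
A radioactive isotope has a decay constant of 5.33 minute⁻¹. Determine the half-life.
t½ = ln(2)/λ = 0.13 minutes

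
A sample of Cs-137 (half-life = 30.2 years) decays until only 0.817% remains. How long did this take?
t = t½ × log₂(N₀/N) = 209.5 years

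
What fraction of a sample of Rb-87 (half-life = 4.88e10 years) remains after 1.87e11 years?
N/N₀ = (1/2)^(t/t½) = 0.07022 = 7.02%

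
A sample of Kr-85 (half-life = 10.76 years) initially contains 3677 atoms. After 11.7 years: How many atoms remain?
N = N₀(1/2)^(t/t½) = 1730 atoms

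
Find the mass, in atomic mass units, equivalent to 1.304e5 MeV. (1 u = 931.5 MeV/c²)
m = E/c² = 140 u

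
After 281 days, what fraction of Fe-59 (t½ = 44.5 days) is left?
N/N₀ = (1/2)^(t/t½) = 0.01256 = 1.26%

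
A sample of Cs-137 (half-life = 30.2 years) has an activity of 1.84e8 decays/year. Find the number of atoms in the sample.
N = A/λ = 8.017e9 atoms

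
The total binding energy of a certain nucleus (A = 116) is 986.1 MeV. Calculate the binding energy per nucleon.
B.E./A = 986.1/116 = 8.501 MeV/nucleon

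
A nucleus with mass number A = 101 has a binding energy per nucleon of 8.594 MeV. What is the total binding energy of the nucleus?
B.E. = 8.594 × 101 = 868 MeV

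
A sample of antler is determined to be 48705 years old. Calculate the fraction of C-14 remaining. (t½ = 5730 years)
N/N₀ = (1/2)^(t/t½) = 0.002762 = 0.276%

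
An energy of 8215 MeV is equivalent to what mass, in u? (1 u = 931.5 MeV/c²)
m = E/c² = 8.819 u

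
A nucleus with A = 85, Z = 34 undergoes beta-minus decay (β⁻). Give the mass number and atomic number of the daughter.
Daughter: A = 85, Z = 35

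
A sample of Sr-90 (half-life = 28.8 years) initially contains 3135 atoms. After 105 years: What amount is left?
N = N₀(1/2)^(t/t½) = 250.5 atoms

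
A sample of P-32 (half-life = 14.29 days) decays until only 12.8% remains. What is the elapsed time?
t = t½ × log₂(N₀/N) = 42.38 days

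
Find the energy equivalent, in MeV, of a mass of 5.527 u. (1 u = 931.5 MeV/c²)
E = mc² = 5148 MeV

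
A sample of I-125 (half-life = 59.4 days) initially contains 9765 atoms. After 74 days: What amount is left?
N = N₀(1/2)^(t/t½) = 4118 atoms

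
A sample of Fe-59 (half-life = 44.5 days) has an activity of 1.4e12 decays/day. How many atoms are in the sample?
N = A/λ = 8.988e13 atoms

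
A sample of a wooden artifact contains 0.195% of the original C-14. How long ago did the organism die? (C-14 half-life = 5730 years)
Age = t½ × log₂(1/ratio) = 51580 years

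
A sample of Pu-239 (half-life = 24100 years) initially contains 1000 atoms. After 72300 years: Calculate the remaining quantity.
N = N₀(1/2)^(t/t½) = 125 atoms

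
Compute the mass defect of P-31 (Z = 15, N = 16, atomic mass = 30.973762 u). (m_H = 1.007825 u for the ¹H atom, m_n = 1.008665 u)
Δm = Z·m_H + N·m_n − M = 0.2823 u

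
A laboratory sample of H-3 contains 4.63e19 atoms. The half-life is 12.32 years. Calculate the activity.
A = λN = 2.605e18 decays/year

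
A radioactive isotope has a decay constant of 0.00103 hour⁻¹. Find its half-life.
t½ = ln(2)/λ = 673 hours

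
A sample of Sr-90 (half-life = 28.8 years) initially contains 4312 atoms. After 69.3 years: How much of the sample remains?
N = N₀(1/2)^(t/t½) = 813.4 atoms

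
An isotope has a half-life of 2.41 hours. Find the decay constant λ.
λ = ln(2)/t½ = 0.2876 hour⁻¹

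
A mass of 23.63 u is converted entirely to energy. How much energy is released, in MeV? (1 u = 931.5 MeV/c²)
E = mc² = 22010 MeV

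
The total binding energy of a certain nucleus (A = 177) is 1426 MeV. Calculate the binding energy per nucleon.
B.E./A = 1426/177 = 8.056 MeV/nucleon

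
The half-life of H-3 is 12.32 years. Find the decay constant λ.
λ = ln(2)/t½ = 0.05626 year⁻¹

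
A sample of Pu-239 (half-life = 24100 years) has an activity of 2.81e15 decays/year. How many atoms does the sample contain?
N = A/λ = 9.77e19 atoms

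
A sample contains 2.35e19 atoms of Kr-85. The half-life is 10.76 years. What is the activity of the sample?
A = λN = 1.514e18 decays/year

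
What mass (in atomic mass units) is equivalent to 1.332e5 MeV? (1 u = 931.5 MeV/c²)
m = E/c² = 143 u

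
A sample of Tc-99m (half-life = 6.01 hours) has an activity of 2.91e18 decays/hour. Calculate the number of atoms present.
N = A/λ = 2.523e19 atoms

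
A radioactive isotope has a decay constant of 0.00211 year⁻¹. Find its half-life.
t½ = ln(2)/λ = 328.5 years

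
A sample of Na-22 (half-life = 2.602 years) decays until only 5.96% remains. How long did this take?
t = t½ × log₂(N₀/N) = 10.59 years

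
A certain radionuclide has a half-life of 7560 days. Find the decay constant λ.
λ = ln(2)/t½ = 9.169e-5 day⁻¹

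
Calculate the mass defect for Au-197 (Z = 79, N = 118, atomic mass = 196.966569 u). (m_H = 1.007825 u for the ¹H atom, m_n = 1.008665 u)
Δm = Z·m_H + N·m_n − M = 1.674 u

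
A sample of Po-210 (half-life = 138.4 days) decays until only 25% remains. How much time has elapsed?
t = t½ × log₂(N₀/N) = 276.8 days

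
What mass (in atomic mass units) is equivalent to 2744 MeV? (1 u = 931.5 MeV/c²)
m = E/c² = 2.946 u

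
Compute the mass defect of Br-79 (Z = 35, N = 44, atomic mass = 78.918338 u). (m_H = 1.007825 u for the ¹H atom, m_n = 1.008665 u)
Δm = Z·m_H + N·m_n − M = 0.7368 u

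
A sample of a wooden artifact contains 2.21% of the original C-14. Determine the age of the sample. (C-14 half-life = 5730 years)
Age = t½ × log₂(1/ratio) = 31510 years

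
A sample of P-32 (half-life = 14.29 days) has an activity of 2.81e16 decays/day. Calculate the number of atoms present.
N = A/λ = 5.793e17 atoms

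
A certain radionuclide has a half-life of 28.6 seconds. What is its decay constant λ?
λ = ln(2)/t½ = 0.02424 second⁻¹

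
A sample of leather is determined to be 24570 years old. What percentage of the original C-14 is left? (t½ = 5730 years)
N/N₀ = (1/2)^(t/t½) = 0.05119 = 5.12%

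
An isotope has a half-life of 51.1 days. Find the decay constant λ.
λ = ln(2)/t½ = 0.01356 day⁻¹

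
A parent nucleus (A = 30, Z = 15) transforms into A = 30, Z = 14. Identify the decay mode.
ΔA = 0, ΔZ = -1 ⇒ beta-plus decay (β⁺) or electron capture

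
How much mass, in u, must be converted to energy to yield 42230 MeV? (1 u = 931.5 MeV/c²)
m = E/c² = 45.34 u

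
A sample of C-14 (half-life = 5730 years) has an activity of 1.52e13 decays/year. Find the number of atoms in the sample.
N = A/λ = 1.257e17 atoms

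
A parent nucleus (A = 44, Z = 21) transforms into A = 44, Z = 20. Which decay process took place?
ΔA = 0, ΔZ = -1 ⇒ beta-plus decay (β⁺) or electron capture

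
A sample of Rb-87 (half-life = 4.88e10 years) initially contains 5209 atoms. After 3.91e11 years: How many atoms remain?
N = N₀(1/2)^(t/t½) = 20.17 atoms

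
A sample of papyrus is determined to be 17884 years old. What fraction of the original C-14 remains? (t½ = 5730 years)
N/N₀ = (1/2)^(t/t½) = 0.1149 = 11.5%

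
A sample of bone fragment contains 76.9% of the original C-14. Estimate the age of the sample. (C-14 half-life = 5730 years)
Age = t½ × log₂(1/ratio) = 2171 years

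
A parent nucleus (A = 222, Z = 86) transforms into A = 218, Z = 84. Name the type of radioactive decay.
ΔA = -4, ΔZ = -2 ⇒ alpha decay (α)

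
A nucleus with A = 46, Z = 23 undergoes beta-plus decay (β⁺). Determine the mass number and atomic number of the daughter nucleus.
Daughter: A = 46, Z = 22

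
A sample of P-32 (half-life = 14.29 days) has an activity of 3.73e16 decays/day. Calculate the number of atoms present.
N = A/λ = 7.69e17 atoms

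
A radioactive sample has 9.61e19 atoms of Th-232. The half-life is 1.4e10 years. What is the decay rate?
A = λN = 4.758e9 decays/year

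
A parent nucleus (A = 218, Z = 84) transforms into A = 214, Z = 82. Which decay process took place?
ΔA = -4, ΔZ = -2 ⇒ alpha decay (α)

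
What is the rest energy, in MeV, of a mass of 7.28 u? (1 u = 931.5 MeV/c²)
E = mc² = 6781 MeV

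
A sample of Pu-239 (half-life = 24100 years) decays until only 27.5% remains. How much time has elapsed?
t = t½ × log₂(N₀/N) = 44890 years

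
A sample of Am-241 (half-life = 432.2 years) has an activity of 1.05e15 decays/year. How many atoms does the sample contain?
N = A/λ = 6.547e17 atoms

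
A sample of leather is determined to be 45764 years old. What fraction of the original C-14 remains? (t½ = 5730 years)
N/N₀ = (1/2)^(t/t½) = 0.003942 = 0.394%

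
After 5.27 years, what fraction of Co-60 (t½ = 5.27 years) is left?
N/N₀ = (1/2)^(t/t½) = 0.5 = 50%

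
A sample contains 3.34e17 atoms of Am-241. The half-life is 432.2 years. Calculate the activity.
A = λN = 5.357e14 decays/year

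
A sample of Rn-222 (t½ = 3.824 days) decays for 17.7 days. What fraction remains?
N/N₀ = (1/2)^(t/t½) = 0.04042 = 4.04%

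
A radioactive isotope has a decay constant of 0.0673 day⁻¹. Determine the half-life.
t½ = ln(2)/λ = 10.3 days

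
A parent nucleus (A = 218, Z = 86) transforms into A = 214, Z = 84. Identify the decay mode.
ΔA = -4, ΔZ = -2 ⇒ alpha decay (α)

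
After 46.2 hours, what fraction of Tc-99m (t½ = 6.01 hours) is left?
N/N₀ = (1/2)^(t/t½) = 0.004852 = 0.485%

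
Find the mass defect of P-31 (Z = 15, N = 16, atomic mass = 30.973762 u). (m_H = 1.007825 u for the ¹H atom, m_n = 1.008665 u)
Δm = Z·m_H + N·m_n − M = 0.2823 u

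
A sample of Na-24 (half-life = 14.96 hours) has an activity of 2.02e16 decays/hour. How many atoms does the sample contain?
N = A/λ = 4.36e17 atoms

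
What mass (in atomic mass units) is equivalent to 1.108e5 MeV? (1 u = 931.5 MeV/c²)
m = E/c² = 118.9 u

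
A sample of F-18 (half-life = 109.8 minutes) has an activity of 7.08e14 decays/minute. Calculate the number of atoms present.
N = A/λ = 1.122e17 atoms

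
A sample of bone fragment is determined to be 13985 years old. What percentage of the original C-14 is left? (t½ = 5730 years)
N/N₀ = (1/2)^(t/t½) = 0.1842 = 18.4%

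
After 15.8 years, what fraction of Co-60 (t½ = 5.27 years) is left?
N/N₀ = (1/2)^(t/t½) = 0.1252 = 12.5%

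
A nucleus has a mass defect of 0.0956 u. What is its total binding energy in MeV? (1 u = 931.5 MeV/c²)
B.E. = Δm × 931.5 = 89.05 MeV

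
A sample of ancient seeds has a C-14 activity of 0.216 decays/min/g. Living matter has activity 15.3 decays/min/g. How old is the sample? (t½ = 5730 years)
Age = t½ × log₂(A₀/A) = 35220 years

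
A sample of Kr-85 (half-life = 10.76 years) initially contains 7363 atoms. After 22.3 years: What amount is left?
N = N₀(1/2)^(t/t½) = 1751 atoms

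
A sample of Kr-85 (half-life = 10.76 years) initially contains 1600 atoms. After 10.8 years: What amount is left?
N = N₀(1/2)^(t/t½) = 797.9 atoms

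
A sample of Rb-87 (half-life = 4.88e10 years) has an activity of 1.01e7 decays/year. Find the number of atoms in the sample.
N = A/λ = 7.111e17 atoms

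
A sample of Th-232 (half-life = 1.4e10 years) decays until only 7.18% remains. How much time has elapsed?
t = t½ × log₂(N₀/N) = 5.32e10 years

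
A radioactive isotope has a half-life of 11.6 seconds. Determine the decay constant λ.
λ = ln(2)/t½ = 0.05975 second⁻¹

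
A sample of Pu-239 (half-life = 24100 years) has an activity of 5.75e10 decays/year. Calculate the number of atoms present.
N = A/λ = 1.999e15 atoms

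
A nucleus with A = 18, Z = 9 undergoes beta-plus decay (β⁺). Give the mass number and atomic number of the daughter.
Daughter: A = 18, Z = 8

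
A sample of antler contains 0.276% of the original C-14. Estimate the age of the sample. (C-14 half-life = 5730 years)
Age = t½ × log₂(1/ratio) = 48710 years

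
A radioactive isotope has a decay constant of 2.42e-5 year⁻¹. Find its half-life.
t½ = ln(2)/λ = 28640 years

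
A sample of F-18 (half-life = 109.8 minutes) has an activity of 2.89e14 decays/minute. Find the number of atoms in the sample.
N = A/λ = 4.578e16 atoms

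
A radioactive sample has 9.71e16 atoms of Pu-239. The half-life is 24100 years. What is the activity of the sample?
A = λN = 2.793e12 decays/year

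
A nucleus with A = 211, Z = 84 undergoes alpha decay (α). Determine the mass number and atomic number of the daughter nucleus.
Daughter: A = 207, Z = 82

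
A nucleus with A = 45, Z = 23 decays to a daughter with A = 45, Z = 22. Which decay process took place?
ΔA = 0, ΔZ = -1 ⇒ beta-plus decay (β⁺) or electron capture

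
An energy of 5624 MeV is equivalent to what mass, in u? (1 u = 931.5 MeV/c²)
m = E/c² = 6.038 u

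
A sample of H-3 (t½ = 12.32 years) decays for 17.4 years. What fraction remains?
N/N₀ = (1/2)^(t/t½) = 0.3757 = 37.6%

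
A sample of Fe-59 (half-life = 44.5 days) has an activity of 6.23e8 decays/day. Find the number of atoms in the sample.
N = A/λ = 4e10 atoms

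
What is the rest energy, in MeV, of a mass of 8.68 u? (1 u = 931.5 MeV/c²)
E = mc² = 8085 MeV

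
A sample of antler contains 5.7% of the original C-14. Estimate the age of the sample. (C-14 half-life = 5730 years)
Age = t½ × log₂(1/ratio) = 23680 years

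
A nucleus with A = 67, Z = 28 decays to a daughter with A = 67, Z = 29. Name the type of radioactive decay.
ΔA = 0, ΔZ = +1 ⇒ beta-minus decay (β⁻)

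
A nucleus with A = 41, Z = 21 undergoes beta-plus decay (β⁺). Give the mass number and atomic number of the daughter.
Daughter: A = 41, Z = 20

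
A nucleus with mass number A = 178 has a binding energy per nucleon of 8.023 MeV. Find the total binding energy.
B.E. = 8.023 × 178 = 1428 MeV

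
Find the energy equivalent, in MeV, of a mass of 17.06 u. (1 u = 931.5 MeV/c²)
E = mc² = 15890 MeV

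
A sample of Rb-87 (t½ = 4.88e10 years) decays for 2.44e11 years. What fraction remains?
N/N₀ = (1/2)^(t/t½) = 0.03125 = 3.12%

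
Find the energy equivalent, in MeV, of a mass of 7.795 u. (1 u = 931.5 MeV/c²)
E = mc² = 7261 MeV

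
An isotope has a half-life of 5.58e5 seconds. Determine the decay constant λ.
λ = ln(2)/t½ = 1.242e-6 second⁻¹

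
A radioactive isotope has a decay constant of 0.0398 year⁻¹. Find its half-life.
t½ = ln(2)/λ = 17.42 years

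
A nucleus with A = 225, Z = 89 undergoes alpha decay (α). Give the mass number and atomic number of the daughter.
Daughter: A = 221, Z = 87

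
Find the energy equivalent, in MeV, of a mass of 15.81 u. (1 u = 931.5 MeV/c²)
E = mc² = 14730 MeV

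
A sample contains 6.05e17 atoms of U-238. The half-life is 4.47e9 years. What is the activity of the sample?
A = λN = 9.382e7 decays/year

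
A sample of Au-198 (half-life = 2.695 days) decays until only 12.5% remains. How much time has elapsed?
t = t½ × log₂(N₀/N) = 8.085 days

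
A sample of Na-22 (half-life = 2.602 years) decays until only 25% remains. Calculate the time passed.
t = t½ × log₂(N₀/N) = 5.204 years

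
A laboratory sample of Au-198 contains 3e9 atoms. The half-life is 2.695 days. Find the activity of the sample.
A = λN = 7.716e8 decays/day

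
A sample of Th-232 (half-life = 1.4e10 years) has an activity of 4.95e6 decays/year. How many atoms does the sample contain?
N = A/λ = 9.998e16 atoms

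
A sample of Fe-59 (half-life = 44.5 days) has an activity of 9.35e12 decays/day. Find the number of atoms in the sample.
N = A/λ = 6.003e14 atoms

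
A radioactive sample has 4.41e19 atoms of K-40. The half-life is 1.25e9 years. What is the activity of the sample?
A = λN = 2.445e10 decays/year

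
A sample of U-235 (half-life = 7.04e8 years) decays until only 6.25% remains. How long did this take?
t = t½ × log₂(N₀/N) = 2.816e9 years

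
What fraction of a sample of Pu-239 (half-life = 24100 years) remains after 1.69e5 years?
N/N₀ = (1/2)^(t/t½) = 0.007745 = 0.775%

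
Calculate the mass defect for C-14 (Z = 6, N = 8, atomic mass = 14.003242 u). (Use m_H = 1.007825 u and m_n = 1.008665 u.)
Δm = Z·m_H + N·m_n − M = 0.113 u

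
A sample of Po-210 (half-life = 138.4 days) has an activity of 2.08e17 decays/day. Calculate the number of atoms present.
N = A/λ = 4.153e19 atoms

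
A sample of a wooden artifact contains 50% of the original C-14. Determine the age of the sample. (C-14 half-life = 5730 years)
Age = t½ × log₂(1/ratio) = 5730 years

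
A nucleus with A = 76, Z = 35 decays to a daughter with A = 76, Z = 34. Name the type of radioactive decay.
ΔA = 0, ΔZ = -1 ⇒ beta-plus decay (β⁺) or electron capture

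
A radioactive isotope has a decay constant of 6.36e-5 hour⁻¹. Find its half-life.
t½ = ln(2)/λ = 10900 hours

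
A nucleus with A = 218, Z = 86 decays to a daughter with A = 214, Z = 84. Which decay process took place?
ΔA = -4, ΔZ = -2 ⇒ alpha decay (α)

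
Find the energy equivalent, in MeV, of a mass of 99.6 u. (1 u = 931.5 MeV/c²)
E = mc² = 92780 MeV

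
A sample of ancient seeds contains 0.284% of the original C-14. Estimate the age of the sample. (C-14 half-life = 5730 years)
Age = t½ × log₂(1/ratio) = 48480 years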